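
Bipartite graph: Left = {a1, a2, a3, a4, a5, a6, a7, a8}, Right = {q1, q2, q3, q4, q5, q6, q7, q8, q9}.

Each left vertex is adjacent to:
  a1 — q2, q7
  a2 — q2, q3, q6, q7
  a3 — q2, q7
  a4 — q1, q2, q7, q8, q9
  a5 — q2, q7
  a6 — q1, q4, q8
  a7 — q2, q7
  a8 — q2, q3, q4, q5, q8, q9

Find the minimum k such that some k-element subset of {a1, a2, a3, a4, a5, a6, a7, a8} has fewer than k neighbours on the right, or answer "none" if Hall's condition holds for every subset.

Take S = {a1, a3, a5}. Its neighbourhood is {q2, q7}, so |N(S)| = 2 < |S| = 3.
Every subset of size less than 3 has at least as many neighbours as members, so 3 is the minimum.

3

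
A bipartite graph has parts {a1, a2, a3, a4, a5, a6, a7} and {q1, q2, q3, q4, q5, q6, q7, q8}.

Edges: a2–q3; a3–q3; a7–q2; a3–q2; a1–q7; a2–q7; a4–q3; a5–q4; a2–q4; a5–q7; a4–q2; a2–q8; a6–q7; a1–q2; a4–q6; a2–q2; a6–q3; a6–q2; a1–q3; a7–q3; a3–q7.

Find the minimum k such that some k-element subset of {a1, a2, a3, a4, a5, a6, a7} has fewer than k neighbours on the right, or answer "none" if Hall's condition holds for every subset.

4

Take S = {a1, a3, a6, a7}. Its neighbourhood is {q2, q3, q7}, so |N(S)| = 3 < |S| = 4.
Every subset of size less than 4 has at least as many neighbours as members, so 4 is the minimum.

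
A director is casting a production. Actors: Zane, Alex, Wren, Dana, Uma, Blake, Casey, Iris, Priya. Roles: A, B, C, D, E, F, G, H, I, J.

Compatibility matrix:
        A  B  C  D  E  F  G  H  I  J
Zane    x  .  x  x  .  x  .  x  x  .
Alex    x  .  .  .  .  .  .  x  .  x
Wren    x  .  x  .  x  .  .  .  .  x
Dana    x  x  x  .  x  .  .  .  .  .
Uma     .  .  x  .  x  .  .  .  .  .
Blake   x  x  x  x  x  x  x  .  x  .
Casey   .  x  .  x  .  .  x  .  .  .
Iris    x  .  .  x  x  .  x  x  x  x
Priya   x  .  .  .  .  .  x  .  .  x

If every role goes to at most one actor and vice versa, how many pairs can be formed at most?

9

A valid assignment of size 9: Zane→D, Alex→H, Wren→A, Dana→E, Uma→C, Blake→F, Casey→B, Iris→G, Priya→J.
All 9 actors are matched, so no larger matching exists.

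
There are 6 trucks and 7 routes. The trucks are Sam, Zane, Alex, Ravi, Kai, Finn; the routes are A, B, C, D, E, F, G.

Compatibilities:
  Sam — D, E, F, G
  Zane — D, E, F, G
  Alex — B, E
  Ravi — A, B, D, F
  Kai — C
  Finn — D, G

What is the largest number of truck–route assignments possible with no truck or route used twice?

6

One maximum matching: Sam–F, Zane–D, Alex–E, Ravi–B, Kai–C, Finn–G.
All 6 trucks are matched, so no larger matching exists.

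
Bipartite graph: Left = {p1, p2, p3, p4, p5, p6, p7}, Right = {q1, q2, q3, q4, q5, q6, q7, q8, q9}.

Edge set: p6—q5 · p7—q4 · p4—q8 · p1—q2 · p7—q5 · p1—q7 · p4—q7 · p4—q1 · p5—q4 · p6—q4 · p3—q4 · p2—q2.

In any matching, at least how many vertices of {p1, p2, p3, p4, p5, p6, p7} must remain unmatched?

One maximum matching: p1-q7, p2-q2, p3-q4, p4-q8, p6-q5.
The set {p3, p5, p6, p7} has only 2 neighbours ({q4, q5}), so by Hall's theorem at most 5 of the 7 left vertices can be matched.
That matches 5 of the 7, leaving 2 unmatched; no matching can do better.

2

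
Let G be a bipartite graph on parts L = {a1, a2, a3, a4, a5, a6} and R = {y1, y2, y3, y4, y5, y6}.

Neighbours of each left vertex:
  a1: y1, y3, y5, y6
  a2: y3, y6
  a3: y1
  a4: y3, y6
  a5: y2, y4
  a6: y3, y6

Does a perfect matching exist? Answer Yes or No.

No

The set {a2, a4, a6} has only 2 neighbours ({y3, y6}), so by Hall's theorem at most 5 of the 6 left vertices can be matched.
Hence no matching covers every left vertex.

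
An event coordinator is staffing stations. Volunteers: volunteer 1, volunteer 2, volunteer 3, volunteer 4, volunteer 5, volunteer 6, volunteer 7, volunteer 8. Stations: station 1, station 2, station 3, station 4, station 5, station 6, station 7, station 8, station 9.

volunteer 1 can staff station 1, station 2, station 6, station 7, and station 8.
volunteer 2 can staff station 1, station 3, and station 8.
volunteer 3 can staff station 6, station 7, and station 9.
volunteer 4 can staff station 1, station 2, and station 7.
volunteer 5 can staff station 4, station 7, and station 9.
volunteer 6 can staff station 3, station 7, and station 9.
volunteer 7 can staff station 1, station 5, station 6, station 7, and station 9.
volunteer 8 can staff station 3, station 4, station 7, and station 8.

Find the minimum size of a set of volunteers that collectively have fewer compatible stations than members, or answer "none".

A matching saturating every volunteer exists, for instance volunteer 1→station 7, volunteer 2→station 1, volunteer 3→station 6, volunteer 4→station 2, volunteer 5→station 4, volunteer 6→station 9, volunteer 7→station 5, volunteer 8→station 3.
By Hall's marriage theorem, this means |N(S)| ≥ |S| for every subset S, so no violating subset exists.

none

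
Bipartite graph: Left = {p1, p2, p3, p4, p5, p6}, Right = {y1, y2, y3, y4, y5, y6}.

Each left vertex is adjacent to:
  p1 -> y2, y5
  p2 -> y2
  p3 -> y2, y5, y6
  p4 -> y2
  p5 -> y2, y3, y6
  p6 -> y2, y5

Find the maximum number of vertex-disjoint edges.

A valid assignment of size 4: p1→y5, p2→y2, p3→y6, p5→y3.
The set {p1, p2, p4, p6} has only 2 neighbours ({y2, y5}), so by Hall's theorem at most 4 of the 6 left vertices can be matched.

4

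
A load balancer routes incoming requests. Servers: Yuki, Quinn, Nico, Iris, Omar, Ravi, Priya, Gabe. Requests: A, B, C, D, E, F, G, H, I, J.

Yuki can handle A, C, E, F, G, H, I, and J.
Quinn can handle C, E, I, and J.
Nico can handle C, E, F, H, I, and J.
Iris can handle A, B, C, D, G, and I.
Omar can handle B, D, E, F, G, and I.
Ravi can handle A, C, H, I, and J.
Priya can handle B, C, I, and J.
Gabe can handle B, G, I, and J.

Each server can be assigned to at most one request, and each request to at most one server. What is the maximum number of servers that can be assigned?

One maximum matching: Yuki-E, Quinn-C, Nico-H, Iris-G, Omar-F, Ravi-A, Priya-J, Gabe-B.
All 8 servers are matched, so no larger matching exists.

8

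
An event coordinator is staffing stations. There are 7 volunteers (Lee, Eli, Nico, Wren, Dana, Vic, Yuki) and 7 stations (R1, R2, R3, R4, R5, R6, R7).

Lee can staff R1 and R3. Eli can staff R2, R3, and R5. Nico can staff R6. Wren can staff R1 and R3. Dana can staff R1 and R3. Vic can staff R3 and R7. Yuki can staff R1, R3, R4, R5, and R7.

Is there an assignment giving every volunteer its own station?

The set {Lee, Wren, Dana} has only 2 neighbours ({R1, R3}), so by Hall's theorem at most 6 of the 7 volunteers can be matched.
Hence no matching covers every volunteer.

No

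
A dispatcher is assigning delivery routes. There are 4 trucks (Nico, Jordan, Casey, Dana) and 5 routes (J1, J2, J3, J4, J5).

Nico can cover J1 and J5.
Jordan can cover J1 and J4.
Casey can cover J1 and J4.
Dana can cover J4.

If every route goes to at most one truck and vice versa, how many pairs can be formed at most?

3

A valid assignment of size 3: Nico→J5, Jordan→J4, Casey→J1.
The set {Jordan, Casey, Dana} has only 2 neighbours ({J1, J4}), so by Hall's theorem at most 3 of the 4 trucks can be matched.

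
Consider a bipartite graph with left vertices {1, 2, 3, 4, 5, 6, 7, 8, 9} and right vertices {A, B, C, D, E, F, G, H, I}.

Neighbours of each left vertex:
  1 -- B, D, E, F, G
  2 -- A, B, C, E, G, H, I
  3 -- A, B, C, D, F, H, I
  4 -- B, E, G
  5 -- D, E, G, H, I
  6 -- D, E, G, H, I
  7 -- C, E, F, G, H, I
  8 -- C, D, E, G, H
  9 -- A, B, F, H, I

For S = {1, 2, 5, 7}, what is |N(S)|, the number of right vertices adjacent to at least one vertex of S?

The union of neighbours of {1, 2, 5, 7} is {A, B, C, D, E, F, G, H, I}, which has 9 elements.
Since |N(S)| = 9 ≥ |S| = 4, Hall's condition holds for this subset.

9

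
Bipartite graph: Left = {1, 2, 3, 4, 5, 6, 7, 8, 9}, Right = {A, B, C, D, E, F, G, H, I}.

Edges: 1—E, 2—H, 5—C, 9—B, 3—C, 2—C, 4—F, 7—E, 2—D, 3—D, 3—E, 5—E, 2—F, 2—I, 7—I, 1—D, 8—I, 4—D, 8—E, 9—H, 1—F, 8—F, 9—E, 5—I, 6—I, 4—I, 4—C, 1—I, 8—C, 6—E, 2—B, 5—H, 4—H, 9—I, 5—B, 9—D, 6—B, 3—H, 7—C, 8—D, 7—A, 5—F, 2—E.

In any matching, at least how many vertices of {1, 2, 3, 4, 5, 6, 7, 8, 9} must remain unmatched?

For example, pair 1→D, 2→B, 3→C, 4→F, 5→H, 6→I, 7→A, 8→E.
The set {1, 2, 3, 4, 5, 6, 8, 9} has only 7 neighbours ({B, C, D, E, F, H, I}), so by Hall's theorem at most 8 of the 9 left vertices can be matched.
That matches 8 of the 9, leaving 1 unmatched; no matching can do better.

1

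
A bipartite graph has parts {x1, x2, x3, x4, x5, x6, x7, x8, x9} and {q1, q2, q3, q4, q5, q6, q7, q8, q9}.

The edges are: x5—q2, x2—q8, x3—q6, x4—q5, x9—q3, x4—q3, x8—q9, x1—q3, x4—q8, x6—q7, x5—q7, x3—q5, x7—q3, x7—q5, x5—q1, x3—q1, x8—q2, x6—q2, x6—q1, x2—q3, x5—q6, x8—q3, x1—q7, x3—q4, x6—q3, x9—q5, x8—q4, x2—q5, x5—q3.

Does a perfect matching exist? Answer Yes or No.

The set {x2, x4, x7, x9} has only 3 neighbours ({q3, q5, q8}), so by Hall's theorem at most 8 of the 9 left vertices can be matched.
Hence no matching covers every left vertex.

No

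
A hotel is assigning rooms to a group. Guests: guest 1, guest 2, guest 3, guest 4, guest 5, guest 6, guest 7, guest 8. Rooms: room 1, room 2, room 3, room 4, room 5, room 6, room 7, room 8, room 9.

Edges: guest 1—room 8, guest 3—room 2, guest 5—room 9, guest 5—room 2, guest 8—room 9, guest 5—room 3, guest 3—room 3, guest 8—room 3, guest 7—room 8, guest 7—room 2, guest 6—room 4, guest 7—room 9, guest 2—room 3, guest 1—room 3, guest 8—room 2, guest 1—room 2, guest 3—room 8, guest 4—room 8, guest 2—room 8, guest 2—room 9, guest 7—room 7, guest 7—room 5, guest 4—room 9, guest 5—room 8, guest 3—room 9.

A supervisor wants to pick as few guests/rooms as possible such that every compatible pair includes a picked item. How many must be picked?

The 6 edges guest 1–room 3, guest 2–room 9, guest 3–room 2, guest 4–room 8, guest 6–room 4, guest 7–room 5 form a matching, so any vertex cover needs at least 6 vertices (one per matched edge).
Conversely {guest 6, guest 7, room 2, room 3, room 8, room 9} meets every edge and has exactly 6 vertices, so 6 is optimal.

6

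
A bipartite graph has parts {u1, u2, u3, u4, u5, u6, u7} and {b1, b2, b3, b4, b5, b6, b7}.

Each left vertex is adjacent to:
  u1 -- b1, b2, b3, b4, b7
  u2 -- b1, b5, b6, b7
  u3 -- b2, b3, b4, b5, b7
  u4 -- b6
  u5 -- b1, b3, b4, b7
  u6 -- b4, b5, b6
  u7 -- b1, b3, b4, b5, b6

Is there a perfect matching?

For example, pair u1→b7, u2→b5, u3→b2, u4→b6, u5→b3, u6→b4, u7→b1.
All 7 left vertices are covered.

Yes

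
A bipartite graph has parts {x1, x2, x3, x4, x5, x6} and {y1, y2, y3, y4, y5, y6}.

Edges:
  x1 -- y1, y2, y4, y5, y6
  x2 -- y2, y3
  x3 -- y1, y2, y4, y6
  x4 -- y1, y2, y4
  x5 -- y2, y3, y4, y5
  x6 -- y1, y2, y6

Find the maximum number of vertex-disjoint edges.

A valid assignment of size 6: x1–y6, x2–y3, x3–y2, x4–y4, x5–y5, x6–y1.
This saturates every left vertex, so 6 is the maximum.

6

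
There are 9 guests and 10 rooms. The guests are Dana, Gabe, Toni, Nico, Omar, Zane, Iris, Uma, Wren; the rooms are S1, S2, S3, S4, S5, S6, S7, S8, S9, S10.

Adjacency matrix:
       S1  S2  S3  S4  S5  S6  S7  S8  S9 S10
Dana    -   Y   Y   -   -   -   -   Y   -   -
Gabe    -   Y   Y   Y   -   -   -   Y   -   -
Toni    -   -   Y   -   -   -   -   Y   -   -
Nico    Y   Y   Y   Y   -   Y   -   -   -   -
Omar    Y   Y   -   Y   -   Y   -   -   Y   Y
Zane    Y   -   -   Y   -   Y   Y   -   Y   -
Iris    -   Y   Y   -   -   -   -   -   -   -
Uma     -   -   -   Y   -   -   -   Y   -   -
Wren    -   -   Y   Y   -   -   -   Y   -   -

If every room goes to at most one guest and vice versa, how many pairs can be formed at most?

One maximum matching: Dana-S8, Gabe-S4, Toni-S3, Nico-S1, Omar-S6, Zane-S7, Iris-S2.
The set {Dana, Gabe, Toni, Iris, Uma, Wren} has only 4 neighbours ({S2, S3, S4, S8}), so by Hall's theorem at most 7 of the 9 guests can be matched.

7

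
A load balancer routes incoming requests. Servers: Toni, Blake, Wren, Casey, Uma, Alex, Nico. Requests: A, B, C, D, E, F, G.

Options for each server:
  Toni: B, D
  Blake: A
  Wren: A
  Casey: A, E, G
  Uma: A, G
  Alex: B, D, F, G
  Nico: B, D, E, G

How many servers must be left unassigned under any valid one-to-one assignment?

One maximum matching: Toni→D, Blake→A, Casey→E, Uma→G, Alex→F, Nico→B.
The set {Blake, Wren} has only 1 neighbour ({A}), so by Hall's theorem at most 6 of the 7 servers can be matched.
That matches 6 of the 7, leaving 1 unmatched; no matching can do better.

1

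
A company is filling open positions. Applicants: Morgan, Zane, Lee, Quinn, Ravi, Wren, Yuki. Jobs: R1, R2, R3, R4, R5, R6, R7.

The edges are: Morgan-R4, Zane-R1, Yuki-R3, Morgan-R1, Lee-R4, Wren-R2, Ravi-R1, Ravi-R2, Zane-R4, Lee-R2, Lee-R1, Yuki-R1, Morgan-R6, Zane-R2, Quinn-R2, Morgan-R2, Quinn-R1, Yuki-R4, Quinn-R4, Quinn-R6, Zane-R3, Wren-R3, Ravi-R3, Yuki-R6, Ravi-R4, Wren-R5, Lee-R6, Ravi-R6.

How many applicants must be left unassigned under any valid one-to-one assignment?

1

One maximum matching: Morgan-R1, Zane-R3, Lee-R4, Quinn-R2, Ravi-R6, Wren-R5.
The set {Morgan, Zane, Lee, Quinn, Ravi, Yuki} has only 5 neighbours ({R1, R2, R3, R4, R6}), so by Hall's theorem at most 6 of the 7 applicants can be matched.
That matches 6 of the 7, leaving 1 unmatched; no matching can do better.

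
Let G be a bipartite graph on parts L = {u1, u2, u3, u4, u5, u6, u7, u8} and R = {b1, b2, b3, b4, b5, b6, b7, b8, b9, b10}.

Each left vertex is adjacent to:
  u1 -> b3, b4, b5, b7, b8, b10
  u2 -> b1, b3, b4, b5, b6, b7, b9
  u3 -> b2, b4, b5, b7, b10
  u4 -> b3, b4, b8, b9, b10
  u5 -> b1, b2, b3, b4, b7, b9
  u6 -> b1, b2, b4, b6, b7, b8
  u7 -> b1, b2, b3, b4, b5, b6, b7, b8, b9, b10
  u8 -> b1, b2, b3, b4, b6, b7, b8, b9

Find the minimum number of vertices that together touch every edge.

{u1, u2, u3, u4, u5, u6, u7, u8} is a vertex cover of size 8: every edge has an endpoint in this set.
No smaller cover exists because u1–b10, u2–b5, u3–b4, u4–b8, u5–b2, u6–b6, u7–b1, u8–b7 is a matching of size 8, and a cover must include an endpoint of each of these disjoint edges (König's theorem).

8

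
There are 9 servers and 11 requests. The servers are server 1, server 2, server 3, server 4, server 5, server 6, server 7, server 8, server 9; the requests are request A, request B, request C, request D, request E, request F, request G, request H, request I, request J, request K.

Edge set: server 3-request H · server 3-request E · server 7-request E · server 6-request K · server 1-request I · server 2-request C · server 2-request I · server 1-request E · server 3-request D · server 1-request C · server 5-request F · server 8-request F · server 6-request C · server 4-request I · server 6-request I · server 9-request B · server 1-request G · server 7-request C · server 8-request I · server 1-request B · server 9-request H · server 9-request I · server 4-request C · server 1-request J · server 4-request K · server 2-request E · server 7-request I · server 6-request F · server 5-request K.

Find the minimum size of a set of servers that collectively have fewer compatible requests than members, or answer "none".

Take S = {server 2, server 4, server 5, server 6, server 7, server 8}. Its neighbourhood is {request C, request E, request F, request I, request K}, so |N(S)| = 5 < |S| = 6.
Every subset of size less than 6 has at least as many neighbours as members, so 6 is the minimum.

6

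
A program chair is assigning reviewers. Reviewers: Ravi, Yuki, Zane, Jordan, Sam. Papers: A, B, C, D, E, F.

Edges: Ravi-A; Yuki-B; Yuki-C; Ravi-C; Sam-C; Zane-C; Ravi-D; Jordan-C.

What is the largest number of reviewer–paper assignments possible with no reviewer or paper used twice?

A valid assignment of size 3: Ravi-D, Yuki-B, Zane-C.
The set {Zane, Jordan, Sam} has only 1 neighbour ({C}), so by Hall's theorem at most 3 of the 5 reviewers can be matched.

3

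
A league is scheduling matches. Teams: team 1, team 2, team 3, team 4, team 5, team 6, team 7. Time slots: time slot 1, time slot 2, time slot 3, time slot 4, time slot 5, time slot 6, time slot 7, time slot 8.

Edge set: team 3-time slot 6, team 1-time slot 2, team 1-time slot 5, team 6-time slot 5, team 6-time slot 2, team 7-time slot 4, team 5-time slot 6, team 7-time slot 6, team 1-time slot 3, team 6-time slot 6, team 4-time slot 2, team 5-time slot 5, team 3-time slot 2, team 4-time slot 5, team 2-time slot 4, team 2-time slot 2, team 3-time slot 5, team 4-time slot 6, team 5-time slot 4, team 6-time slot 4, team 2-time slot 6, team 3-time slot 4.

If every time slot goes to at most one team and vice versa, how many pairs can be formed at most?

5

One maximum matching: team 1-time slot 3, team 2-time slot 2, team 3-time slot 6, team 4-time slot 5, team 5-time slot 4.
The set {team 2, team 3, team 4, team 5, team 6, team 7} has only 4 neighbours ({time slot 2, time slot 4, time slot 5, time slot 6}), so by Hall's theorem at most 5 of the 7 teams can be matched.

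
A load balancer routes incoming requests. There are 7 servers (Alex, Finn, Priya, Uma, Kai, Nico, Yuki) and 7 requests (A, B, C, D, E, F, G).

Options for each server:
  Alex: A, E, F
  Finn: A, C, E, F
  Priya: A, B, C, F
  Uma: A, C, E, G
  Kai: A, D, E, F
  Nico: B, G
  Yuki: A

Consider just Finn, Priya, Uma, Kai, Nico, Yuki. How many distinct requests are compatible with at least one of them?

7

The union of neighbours of {Finn, Priya, Uma, Kai, Nico, Yuki} is {A, B, C, D, E, F, G}, which has 7 elements.
Since |N(S)| = 7 ≥ |S| = 6, Hall's condition holds for this subset.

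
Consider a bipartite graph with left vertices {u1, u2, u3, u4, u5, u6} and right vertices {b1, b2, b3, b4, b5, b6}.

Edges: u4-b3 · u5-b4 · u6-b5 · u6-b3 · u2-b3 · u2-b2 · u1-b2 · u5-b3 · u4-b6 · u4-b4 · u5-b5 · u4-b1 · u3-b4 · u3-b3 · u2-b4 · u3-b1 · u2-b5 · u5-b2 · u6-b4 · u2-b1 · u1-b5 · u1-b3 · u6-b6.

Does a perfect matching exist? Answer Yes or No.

One maximum matching: u1–b2, u2–b5, u3–b1, u4–b6, u5–b4, u6–b3.
All 6 left vertices are covered.

Yes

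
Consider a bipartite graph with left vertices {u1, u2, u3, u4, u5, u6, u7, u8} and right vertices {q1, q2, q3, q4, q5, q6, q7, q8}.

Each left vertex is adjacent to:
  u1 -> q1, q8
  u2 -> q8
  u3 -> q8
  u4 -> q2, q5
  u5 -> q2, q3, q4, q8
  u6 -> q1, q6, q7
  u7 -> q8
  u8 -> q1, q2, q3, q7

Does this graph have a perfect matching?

No

The set {u2, u3, u7} has only 1 neighbour ({q8}), so by Hall's theorem at most 6 of the 8 left vertices can be matched.
Hence no matching covers every left vertex.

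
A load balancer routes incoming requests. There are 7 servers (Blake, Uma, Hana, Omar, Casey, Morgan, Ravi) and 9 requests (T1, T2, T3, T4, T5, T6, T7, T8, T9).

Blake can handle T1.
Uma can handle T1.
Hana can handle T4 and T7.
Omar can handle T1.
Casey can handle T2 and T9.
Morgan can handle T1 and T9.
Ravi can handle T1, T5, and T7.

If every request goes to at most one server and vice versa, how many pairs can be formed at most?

5

For example, pair Blake-T1, Hana-T4, Casey-T2, Morgan-T9, Ravi-T7.
The set {Blake, Uma, Omar} has only 1 neighbour ({T1}), so by Hall's theorem at most 5 of the 7 servers can be matched.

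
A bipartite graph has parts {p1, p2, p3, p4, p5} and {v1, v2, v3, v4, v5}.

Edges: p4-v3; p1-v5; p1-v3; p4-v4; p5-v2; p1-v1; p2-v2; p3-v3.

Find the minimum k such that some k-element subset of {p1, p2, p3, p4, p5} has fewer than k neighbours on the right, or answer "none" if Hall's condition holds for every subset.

Take S = {p2, p5}. Its neighbourhood is {v2}, so |N(S)| = 1 < |S| = 2.
No single vertex violates Hall's condition since each has at least one neighbour, so 2 is the minimum.

2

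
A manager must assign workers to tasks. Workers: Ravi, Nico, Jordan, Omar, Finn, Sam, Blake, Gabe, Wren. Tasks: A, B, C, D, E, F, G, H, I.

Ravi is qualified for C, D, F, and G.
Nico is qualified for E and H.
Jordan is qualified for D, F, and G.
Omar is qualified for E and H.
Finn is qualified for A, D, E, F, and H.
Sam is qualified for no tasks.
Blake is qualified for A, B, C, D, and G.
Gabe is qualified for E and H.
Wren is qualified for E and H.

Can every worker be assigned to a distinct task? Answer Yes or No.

No

The set {Nico, Omar, Sam, Gabe, Wren} has only 2 neighbours ({E, H}), so by Hall's theorem at most 6 of the 9 workers can be matched.
Hence no matching covers every worker.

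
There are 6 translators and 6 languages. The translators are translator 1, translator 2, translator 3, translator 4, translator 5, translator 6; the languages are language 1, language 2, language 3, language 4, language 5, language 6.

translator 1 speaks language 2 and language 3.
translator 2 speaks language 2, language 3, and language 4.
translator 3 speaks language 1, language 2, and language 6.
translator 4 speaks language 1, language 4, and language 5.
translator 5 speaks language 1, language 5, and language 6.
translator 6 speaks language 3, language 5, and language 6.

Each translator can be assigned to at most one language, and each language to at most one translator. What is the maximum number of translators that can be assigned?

A valid assignment of size 6: translator 1→language 3, translator 2→language 4, translator 3→language 2, translator 4→language 5, translator 5→language 1, translator 6→language 6.
All 6 translators are matched, so no larger matching exists.

6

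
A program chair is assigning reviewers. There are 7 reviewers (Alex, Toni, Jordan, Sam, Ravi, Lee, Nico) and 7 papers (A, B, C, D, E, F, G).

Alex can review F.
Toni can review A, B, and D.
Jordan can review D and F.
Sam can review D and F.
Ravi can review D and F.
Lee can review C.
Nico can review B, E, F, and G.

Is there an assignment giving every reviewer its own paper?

The set {Alex, Jordan, Sam, Ravi} has only 2 neighbours ({D, F}), so by Hall's theorem at most 5 of the 7 reviewers can be matched.
Hence no matching covers every reviewer.

No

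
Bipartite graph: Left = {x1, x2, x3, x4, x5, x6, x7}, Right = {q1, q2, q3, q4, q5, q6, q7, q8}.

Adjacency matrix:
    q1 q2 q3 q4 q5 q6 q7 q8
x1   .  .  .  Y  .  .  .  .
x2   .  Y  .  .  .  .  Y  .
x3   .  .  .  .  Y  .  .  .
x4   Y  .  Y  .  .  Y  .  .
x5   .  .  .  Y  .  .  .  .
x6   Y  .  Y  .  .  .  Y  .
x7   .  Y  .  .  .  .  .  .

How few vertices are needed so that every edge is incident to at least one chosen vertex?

A maximum matching has 6 edges (e.g. x1–q4, x2–q7, x3–q5, x4–q6, x6–q3, x7–q2).
By König's theorem the minimum vertex cover has the same size. One such cover is {x2, x3, x4, x6, x7, q4}.

6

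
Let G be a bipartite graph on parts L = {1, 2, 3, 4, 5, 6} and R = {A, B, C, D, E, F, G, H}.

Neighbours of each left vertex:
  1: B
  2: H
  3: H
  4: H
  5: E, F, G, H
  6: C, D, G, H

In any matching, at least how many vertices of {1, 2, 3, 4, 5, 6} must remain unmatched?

2

One maximum matching: 1→B, 2→H, 5→E, 6→G.
The set {2, 3, 4} has only 1 neighbour ({H}), so by Hall's theorem at most 4 of the 6 left vertices can be matched.
That matches 4 of the 6, leaving 2 unmatched; no matching can do better.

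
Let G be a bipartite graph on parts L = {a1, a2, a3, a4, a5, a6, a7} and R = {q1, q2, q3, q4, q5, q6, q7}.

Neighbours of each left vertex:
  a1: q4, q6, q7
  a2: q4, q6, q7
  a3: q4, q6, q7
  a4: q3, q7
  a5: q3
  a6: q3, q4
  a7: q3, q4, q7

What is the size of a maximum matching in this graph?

4

For example, pair a1-q4, a2-q7, a3-q6, a4-q3.
The set {a1, a2, a3, a4, a5, a6, a7} has only 4 neighbours ({q3, q4, q6, q7}), so by Hall's theorem at most 4 of the 7 left vertices can be matched.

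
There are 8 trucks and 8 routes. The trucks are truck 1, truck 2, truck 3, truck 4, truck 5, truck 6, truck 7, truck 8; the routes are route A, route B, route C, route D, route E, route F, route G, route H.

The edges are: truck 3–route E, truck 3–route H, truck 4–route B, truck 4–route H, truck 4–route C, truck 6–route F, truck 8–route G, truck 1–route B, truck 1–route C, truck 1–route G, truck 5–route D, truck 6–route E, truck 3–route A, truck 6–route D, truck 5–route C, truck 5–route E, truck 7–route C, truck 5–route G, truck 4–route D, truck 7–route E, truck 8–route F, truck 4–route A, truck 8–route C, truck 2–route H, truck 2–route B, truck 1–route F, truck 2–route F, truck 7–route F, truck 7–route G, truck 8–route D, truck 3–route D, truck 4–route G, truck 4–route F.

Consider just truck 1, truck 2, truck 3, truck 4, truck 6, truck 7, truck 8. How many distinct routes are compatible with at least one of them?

The union of neighbours of {truck 1, truck 2, truck 3, truck 4, truck 6, truck 7, truck 8} is {route A, route B, route C, route D, route E, route F, route G, route H}, which has 8 elements.
Since |N(S)| = 8 ≥ |S| = 7, Hall's condition holds for this subset.

8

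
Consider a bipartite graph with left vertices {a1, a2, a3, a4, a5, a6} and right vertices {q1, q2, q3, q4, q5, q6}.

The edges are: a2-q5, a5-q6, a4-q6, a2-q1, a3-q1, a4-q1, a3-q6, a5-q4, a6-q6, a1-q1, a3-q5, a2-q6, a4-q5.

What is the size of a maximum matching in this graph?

4

One maximum matching: a1–q1, a2–q5, a3–q6, a5–q4.
The set {a1, a2, a3, a4, a6} has only 3 neighbours ({q1, q5, q6}), so by Hall's theorem at most 4 of the 6 left vertices can be matched.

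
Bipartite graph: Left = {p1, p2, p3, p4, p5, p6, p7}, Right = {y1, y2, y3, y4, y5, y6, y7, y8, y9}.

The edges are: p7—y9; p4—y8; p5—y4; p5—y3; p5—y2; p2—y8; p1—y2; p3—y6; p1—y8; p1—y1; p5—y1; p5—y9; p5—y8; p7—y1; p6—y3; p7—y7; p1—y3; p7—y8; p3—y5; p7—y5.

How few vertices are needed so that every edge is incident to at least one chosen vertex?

6

{p1, p3, p5, p6, p7, y8} is a vertex cover of size 6: every edge has an endpoint in this set.
No smaller cover exists because p1–y1, p2–y8, p3–y6, p5–y4, p6–y3, p7–y7 is a matching of size 6, and a cover must include an endpoint of each of these disjoint edges (König's theorem).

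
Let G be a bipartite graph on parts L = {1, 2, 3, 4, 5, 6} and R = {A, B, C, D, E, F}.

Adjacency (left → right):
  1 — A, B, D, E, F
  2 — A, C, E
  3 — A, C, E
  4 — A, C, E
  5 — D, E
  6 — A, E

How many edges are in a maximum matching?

5

One maximum matching: 1→B, 2→A, 3→C, 4→E, 5→D.
The set {2, 3, 4, 6} has only 3 neighbours ({A, C, E}), so by Hall's theorem at most 5 of the 6 left vertices can be matched.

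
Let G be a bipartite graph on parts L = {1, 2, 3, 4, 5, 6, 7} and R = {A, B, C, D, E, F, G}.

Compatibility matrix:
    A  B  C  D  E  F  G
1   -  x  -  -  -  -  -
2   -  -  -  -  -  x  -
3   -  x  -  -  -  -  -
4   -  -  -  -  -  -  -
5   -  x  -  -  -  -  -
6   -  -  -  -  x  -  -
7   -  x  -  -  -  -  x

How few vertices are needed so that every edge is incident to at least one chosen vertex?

4

{2, 6, 7, B} is a vertex cover of size 4: every edge has an endpoint in this set.
No smaller cover exists because 1–B, 2–F, 6–E, 7–G is a matching of size 4, and a cover must include an endpoint of each of these disjoint edges (König's theorem).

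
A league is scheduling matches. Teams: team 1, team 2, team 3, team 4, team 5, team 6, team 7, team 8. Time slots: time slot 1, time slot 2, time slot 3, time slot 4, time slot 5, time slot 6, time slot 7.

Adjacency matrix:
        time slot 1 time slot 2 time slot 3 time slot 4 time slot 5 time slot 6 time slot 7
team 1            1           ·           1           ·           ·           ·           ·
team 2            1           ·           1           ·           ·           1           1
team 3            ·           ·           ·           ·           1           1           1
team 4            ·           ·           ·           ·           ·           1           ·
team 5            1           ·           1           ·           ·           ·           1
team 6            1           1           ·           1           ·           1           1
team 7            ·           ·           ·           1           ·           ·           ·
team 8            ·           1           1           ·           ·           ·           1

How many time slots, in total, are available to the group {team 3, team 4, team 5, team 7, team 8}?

7

The union of neighbours of {team 3, team 4, team 5, team 7, team 8} is {time slot 1, time slot 2, time slot 3, time slot 4, time slot 5, time slot 6, time slot 7}, which has 7 elements.
Since |N(S)| = 7 ≥ |S| = 5, Hall's condition holds for this subset.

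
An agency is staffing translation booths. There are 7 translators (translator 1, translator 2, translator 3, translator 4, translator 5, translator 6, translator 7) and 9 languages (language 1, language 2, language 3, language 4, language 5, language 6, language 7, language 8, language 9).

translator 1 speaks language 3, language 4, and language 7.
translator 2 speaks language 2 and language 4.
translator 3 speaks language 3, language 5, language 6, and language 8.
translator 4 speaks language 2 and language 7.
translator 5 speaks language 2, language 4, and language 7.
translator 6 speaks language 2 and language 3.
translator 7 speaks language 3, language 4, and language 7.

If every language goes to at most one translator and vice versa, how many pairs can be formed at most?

For example, pair translator 1→language 3, translator 2→language 4, translator 3→language 8, translator 4→language 2, translator 5→language 7.
The set {translator 1, translator 2, translator 4, translator 5, translator 6, translator 7} has only 4 neighbours ({language 2, language 3, language 4, language 7}), so by Hall's theorem at most 5 of the 7 translators can be matched.

5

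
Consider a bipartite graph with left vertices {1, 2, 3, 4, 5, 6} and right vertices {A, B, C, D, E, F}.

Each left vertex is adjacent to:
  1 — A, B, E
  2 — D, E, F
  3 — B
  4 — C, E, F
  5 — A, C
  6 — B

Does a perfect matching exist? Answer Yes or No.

No

The set {3, 6} has only 1 neighbour ({B}), so by Hall's theorem at most 5 of the 6 left vertices can be matched.
Hence no matching covers every left vertex.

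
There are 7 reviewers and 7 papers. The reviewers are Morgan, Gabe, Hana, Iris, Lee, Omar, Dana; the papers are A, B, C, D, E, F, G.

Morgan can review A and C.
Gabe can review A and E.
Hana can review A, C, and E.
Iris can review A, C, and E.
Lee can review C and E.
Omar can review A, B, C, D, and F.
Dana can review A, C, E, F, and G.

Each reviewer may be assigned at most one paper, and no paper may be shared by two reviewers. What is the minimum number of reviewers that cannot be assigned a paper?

For example, pair Morgan-C, Gabe-A, Hana-E, Omar-B, Dana-G.
The set {Morgan, Gabe, Hana, Iris, Lee} has only 3 neighbours ({A, C, E}), so by Hall's theorem at most 5 of the 7 reviewers can be matched.
That matches 5 of the 7, leaving 2 unmatched; no matching can do better.

2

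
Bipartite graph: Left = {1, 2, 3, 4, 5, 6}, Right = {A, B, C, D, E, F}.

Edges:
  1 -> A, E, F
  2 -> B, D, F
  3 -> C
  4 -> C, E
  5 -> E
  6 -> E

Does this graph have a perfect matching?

The set {3, 4, 5, 6} has only 2 neighbours ({C, E}), so by Hall's theorem at most 4 of the 6 left vertices can be matched.
Hence no matching covers every left vertex.

No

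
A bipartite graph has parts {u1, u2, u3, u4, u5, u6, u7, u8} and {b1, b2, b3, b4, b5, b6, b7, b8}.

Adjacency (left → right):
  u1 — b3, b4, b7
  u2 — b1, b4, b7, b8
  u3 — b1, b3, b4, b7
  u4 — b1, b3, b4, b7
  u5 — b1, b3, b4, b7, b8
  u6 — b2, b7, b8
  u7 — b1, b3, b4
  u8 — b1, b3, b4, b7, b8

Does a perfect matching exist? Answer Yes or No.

No

The set {u1, u2, u3, u4, u5, u7, u8} has only 5 neighbours ({b1, b3, b4, b7, b8}), so by Hall's theorem at most 6 of the 8 left vertices can be matched.
Hence no matching covers every left vertex.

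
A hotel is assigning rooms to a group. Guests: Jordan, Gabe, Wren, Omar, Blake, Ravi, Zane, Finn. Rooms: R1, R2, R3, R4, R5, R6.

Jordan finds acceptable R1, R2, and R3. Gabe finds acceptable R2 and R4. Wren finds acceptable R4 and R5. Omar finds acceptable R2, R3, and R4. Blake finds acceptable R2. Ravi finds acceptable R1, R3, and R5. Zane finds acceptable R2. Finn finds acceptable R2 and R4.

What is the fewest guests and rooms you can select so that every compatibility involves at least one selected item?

5

The 5 edges Jordan–R1, Gabe–R4, Wren–R5, Omar–R3, Blake–R2 form a matching, so any vertex cover needs at least 5 vertices (one per matched edge).
Conversely {R1, R2, R3, R4, R5} meets every edge and has exactly 5 vertices, so 5 is optimal.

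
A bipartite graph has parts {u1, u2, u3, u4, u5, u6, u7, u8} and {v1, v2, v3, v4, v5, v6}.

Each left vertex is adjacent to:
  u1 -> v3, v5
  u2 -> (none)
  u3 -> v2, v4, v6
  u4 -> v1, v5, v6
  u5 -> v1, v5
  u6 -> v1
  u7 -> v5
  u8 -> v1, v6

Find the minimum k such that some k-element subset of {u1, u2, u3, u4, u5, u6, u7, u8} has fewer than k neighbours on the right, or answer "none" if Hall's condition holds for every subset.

Take S = {u2}. Its neighbourhood is {}, so |N(S)| = 0 < |S| = 1.

1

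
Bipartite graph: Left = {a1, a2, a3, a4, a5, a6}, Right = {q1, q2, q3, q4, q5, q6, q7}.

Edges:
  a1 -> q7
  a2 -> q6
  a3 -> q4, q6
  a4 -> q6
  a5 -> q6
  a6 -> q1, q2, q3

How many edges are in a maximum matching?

4

A valid assignment of size 4: a1–q7, a2–q6, a3–q4, a6–q2.
The set {a2, a4, a5} has only 1 neighbour ({q6}), so by Hall's theorem at most 4 of the 6 left vertices can be matched.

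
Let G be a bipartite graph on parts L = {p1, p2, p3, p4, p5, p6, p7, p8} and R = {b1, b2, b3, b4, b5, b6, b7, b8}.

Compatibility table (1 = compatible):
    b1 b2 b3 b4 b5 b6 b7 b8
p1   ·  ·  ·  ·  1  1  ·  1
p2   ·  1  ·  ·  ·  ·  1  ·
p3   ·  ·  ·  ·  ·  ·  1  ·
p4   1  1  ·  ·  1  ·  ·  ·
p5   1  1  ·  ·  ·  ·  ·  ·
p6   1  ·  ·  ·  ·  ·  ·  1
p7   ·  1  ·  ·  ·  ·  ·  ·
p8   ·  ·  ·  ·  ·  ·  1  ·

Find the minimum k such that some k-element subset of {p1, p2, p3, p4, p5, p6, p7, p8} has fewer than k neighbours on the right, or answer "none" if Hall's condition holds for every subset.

2

Take S = {p3, p8}. Its neighbourhood is {b7}, so |N(S)| = 1 < |S| = 2.
No single vertex violates Hall's condition since each has at least one neighbour, so 2 is the minimum.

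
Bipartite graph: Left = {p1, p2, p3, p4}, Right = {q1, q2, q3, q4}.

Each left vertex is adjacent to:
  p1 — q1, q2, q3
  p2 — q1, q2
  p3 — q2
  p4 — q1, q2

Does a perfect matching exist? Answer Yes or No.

The set {p2, p3, p4} has only 2 neighbours ({q1, q2}), so by Hall's theorem at most 3 of the 4 left vertices can be matched.
Hence no matching covers every left vertex.

No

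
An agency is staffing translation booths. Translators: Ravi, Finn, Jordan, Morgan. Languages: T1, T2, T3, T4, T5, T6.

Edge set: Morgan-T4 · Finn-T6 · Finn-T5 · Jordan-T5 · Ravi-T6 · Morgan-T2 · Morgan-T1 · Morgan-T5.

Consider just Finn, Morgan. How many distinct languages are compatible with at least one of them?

5

The union of neighbours of {Finn, Morgan} is {T1, T2, T4, T5, T6}, which has 5 elements.
Since |N(S)| = 5 ≥ |S| = 2, Hall's condition holds for this subset.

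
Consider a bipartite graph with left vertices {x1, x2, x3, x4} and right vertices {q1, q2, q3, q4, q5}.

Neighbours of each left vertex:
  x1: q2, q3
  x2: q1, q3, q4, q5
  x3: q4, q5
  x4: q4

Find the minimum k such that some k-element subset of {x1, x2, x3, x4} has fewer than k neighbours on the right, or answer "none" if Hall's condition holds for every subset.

A matching saturating every left vertex exists, for instance x1→q2, x2→q3, x3→q5, x4→q4.
By Hall's marriage theorem, this means |N(S)| ≥ |S| for every subset S, so no violating subset exists.

none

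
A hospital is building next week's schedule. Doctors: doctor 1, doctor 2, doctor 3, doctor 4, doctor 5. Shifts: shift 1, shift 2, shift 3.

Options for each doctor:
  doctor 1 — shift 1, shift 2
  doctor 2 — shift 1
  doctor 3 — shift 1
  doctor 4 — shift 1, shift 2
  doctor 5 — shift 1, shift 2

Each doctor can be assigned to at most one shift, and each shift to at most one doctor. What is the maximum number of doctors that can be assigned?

For example, pair doctor 1→shift 2, doctor 2→shift 1.
The set {doctor 1, doctor 2, doctor 3, doctor 4, doctor 5} has only 2 neighbours ({shift 1, shift 2}), so by Hall's theorem at most 2 of the 5 doctors can be matched.

2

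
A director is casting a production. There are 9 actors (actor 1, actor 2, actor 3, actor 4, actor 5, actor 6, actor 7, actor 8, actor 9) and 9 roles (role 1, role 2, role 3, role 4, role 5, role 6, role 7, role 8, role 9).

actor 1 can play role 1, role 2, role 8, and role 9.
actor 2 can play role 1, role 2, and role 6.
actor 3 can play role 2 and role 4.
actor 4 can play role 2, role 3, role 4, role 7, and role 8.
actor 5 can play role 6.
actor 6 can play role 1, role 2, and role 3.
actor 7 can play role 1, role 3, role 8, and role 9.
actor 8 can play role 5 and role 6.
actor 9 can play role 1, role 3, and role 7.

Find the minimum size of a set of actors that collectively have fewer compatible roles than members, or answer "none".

none

A matching saturating every actor exists, for instance actor 1→role 9, actor 2→role 2, actor 3→role 4, actor 4→role 7, actor 5→role 6, actor 6→role 1, actor 7→role 8, actor 8→role 5, actor 9→role 3.
By Hall's marriage theorem, this means |N(S)| ≥ |S| for every subset S, so no violating subset exists.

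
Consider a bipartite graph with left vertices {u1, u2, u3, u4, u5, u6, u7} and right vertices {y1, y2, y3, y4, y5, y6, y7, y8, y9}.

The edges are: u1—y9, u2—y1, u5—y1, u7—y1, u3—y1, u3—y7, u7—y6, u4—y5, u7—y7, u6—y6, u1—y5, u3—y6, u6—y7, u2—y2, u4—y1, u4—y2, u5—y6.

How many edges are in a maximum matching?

For example, pair u1–y9, u2–y2, u3–y1, u4–y5, u5–y6, u6–y7.
The set {u3, u5, u6, u7} has only 3 neighbours ({y1, y6, y7}), so by Hall's theorem at most 6 of the 7 left vertices can be matched.

6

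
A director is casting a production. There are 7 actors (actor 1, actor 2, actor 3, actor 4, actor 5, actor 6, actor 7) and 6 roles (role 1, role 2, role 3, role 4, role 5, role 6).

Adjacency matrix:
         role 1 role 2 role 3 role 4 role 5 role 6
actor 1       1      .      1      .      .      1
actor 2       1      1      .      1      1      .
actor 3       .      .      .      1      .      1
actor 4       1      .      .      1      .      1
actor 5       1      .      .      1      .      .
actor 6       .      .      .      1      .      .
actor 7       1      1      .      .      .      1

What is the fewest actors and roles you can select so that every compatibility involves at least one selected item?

6

A maximum matching has 6 edges (e.g. actor 1–role 3, actor 2–role 5, actor 3–role 4, actor 4–role 6, actor 5–role 1, actor 7–role 2).
By König's theorem the minimum vertex cover has the same size. One such cover is {actor 1, actor 2, actor 7, role 1, role 4, role 6}.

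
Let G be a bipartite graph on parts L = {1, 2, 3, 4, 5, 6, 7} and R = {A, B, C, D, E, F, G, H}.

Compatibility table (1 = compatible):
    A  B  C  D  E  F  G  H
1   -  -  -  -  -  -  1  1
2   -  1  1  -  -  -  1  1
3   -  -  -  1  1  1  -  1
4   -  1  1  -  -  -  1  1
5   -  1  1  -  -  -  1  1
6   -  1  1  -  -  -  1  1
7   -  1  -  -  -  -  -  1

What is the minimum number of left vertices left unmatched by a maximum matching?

One maximum matching: 1→H, 2→G, 3→E, 4→C, 5→B.
The set {1, 2, 4, 5, 6, 7} has only 4 neighbours ({B, C, G, H}), so by Hall's theorem at most 5 of the 7 left vertices can be matched.
That matches 5 of the 7, leaving 2 unmatched; no matching can do better.

2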